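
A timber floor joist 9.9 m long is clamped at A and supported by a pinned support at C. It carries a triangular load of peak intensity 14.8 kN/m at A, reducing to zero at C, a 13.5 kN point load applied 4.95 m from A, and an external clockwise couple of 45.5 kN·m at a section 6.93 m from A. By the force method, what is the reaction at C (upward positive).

Choose R_C as the redundant. The primary structure is the cantilever fixed at A.
Deflection at C on the released cantilever, summing each load's contribution:
  triangular load, peak 14.8 at the fixed end: w₀L⁴/(30EI) = 4739/EI
  point load 13.5 at a = 4.95: Pa²(3L − a)/(6EI) = 1364/EI
  clockwise couple 45.5 at a = 6.93: M₀a(2L − a)/(2EI) = 2029/EI
  δ_0 = 8132/EI
Tip deflection under a unit load at C: L³/(3EI) = 323.4/EI.
The prop prevents deflection at C: R_C = δ_0/δ_{CC} = 8132/323.4 = 25.14 kN.

R_C = 25.14 kN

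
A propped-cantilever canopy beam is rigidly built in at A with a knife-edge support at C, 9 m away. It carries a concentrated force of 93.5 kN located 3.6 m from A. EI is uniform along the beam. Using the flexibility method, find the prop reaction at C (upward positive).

Remove the prop at C; the released (primary) structure is a cantilever built in at A.
Deflection at C on the released cantilever, summing each load's contribution:
  point load 93.5 at a = 3.6: Pa²(3L − a)/(6EI) = 4726/EI
Tip deflection under a unit load at C: L³/(3EI) = 243/EI.
Compatibility at C: δ_0 − R_C·δ_{CC} = 0, so R_C = 4726/243 = 19.45 kN.

R_C = 19.45 kN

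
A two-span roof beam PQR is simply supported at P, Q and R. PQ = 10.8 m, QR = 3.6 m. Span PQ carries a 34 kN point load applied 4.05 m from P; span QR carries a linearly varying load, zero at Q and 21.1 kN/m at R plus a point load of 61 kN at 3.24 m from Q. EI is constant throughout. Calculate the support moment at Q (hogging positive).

M_Q = 51.08 kN·m

Insert a hinge at Q; M_Q is the redundant, and each span becomes simply supported.
Discontinuity in slope at Q on the released structure — sum the simple-span end rotations:
  span PQ: point load 34 at a = 4.05: Pab(L + a)/(6LEI) = 213/EI
  span QR: triangular load, peak 21.1: 7w₀L³/(360EI) = 19.14/EI
  span QR: point load 61 at a = 3.24: Pab(L + b)/(6LEI) = 13.04/EI
  relative rotation θ_0 = (213 + 32.19)/EI = 245.2/EI
A unit hogging moment at Q produces rotation L₁/(3EI) + L₂/(3EI) = 4.8/EI.
Compatibility: M_Q·(L₁+L₂)/(3EI) = θ_0, giving M_Q = 51.08 kN·m (hogging).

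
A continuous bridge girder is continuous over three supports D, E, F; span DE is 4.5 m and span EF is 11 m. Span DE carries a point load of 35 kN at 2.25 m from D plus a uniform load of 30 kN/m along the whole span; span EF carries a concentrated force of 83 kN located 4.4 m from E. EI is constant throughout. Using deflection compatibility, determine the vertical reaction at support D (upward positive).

Insert a hinge at E; M_E is the redundant, and each span becomes simply supported.
End slopes at the hinge E, treating each span as simply supported:
  span DE: point load 35 at a = 2.25: Pab(L + a)/(6LEI) = 44.3/EI
  span DE: UDL 30: wL³/(24EI) = 113.9/EI
  span EF: point load 83 at a = 4.4: Pab(L + b)/(6LEI) = 642.8/EI
  relative rotation θ_0 = (158.2 + 642.8)/EI = 801/EI
A unit hogging moment at E produces rotation L₁/(3EI) + L₂/(3EI) = 5.167/EI.
Compatibility: M_E·(L₁+L₂)/(3EI) = θ_0, giving M_E = 155 kN·m (hogging).
Span DE, ΣM about D with M_E applied at E: R_E^{DE}·4.5 = 382.5 + 155, so R_E^{DE} = 119.4 kN and R_D = 170 − 119.4 = 50.55 kN.

R_D = 50.55 kN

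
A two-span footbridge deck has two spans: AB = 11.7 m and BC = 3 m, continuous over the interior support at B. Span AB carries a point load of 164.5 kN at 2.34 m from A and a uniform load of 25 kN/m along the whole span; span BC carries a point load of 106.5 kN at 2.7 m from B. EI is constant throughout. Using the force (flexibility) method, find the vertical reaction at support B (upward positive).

R_B = 395.3 kN

Insert a hinge at B; M_B is the redundant, and each span becomes simply supported.
Discontinuity in slope at B on the released structure — sum the simple-span end rotations:
  span AB: point load 164.5 at a = 2.34: Pab(L + a)/(6LEI) = 720.6/EI
  span AB: UDL 25: wL³/(24EI) = 1668/EI
  span BC: point load 106.5 at a = 2.7: Pab(L + b)/(6LEI) = 15.82/EI
  relative rotation θ_0 = (2389 + 15.82)/EI = 2405/EI
A unit hogging moment at B produces rotation L₁/(3EI) + L₂/(3EI) = 4.9/EI.
Compatibility: M_B·(L₁+L₂)/(3EI) = θ_0, giving M_B = 490.8 kN·m (hogging).
Span AB, ΣM about A with M_B applied at B: R_B^{AB}·11.7 = 2096 + 490.8, so R_B^{AB} = 221.1 kN and R_A = 457 − 221.1 = 235.9 kN.
Span BC, ΣM about C: R_B^{BC}·3 = 31.95 + 490.8, so R_B^{BC} = 174.2 kN and R_C = 106.5 − 174.2 = -67.74 kN.
R_B = 221.1 + 174.2 = 395.3 kN.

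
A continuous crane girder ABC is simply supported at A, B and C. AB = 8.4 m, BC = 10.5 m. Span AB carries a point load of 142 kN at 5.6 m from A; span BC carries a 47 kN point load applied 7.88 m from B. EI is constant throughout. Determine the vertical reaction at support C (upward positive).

Release continuity at B by inserting a hinge; the redundant is the internal moment M_B. The primary structure is two simply-supported spans AB and BC.
Discontinuity in slope at B on the released structure — sum the simple-span end rotations:
  span AB: point load 142 at a = 5.6: Pab(L + a)/(6LEI) = 618.5/EI
  span BC: point load 47 at a = 7.88: Pab(L + b)/(6LEI) = 202.1/EI
  relative rotation θ_0 = (618.5 + 202.1)/EI = 820.6/EI
A unit hogging moment at B produces rotation L₁/(3EI) + L₂/(3EI) = 6.3/EI.
Compatibility: M_B·(L₁+L₂)/(3EI) = θ_0, giving M_B = 130.2 kN·m (hogging).
Span BC, ΣM about C: R_B^{BC}·10.5 = 123.1 + 130.2, so R_B^{BC} = 24.13 kN and R_C = 47 − 24.13 = 22.87 kN.

R_C = 22.87 kN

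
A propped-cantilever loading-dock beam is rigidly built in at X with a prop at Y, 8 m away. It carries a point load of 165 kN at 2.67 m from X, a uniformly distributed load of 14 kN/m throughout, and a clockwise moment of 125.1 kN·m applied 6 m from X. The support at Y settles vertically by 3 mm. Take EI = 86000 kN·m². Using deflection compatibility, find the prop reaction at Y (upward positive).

R_Y = 86.98 kN

Remove the prop at Y; the released (primary) structure is a cantilever built in at X.
Free-end deflection of the primary structure under the applied loading (downward +):
  point load 165 at a = 2.67: Pa²(3L − a)/(6EI) = 4182/EI
  UDL 14: wL⁴/(8EI) = 7168/EI
  clockwise couple 125.1 at a = 6: M₀a(2L − a)/(2EI) = 3753/EI
  δ_0 = 15103/EI
Flexibility coefficient — unit upward force at Y: δ_{YY} = L³/(3EI) = 170.7/EI.
With EI = 86000 kN·m²: δ_0 = 0.17561 m and δ_{YY} = 0.001984 m/kN.
Compatibility — the beam at Y must follow the support down by 0.003 m: δ_0 − R_Y·δ_{YY} = 0.003, so R_Y = (0.17561 − 0.003)/0.001984 = 86.98 kN.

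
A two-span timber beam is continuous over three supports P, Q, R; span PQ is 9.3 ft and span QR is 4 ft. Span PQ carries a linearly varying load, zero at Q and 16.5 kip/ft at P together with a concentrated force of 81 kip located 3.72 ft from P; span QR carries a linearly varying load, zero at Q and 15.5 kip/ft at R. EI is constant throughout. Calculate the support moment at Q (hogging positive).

Release continuity at Q by inserting a hinge; the redundant is the internal moment M_Q. The primary structure is two simply-supported spans PQ and QR.
Discontinuity in slope at Q on the released structure — sum the simple-span end rotations:
  span PQ: triangular load, peak 16.5: 7w₀L³/(360EI) = 258.1/EI
  span PQ: point load 81 at a = 3.72: Pab(L + a)/(6LEI) = 392.3/EI
  span QR: triangular load, peak 15.5: 7w₀L³/(360EI) = 19.29/EI
  relative rotation θ_0 = (650.4 + 19.29)/EI = 669.7/EI
A unit hogging moment at Q produces rotation L₁/(3EI) + L₂/(3EI) = 4.433/EI.
Compatibility: M_Q·(L₁+L₂)/(3EI) = θ_0, giving M_Q = 151.1 kip·ft (hogging).

M_Q = 151.1 kip·ft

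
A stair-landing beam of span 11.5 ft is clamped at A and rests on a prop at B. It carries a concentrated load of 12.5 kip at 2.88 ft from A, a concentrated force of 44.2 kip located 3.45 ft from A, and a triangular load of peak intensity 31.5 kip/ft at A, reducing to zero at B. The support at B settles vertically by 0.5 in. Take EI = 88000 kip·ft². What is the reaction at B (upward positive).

R_B = 35.44 kip

Release the roller at B. Primary structure: cantilever fixed at A.
Downward deflection at the released point B due to the loads:
  point load 12.5 at a = 2.88: Pa²(3L − a)/(6EI) = 546.4/EI
  point load 44.2 at a = 3.45: Pa²(3L − a)/(6EI) = 2723/EI
  triangular load, peak 31.5 at the fixed end: w₀L⁴/(30EI) = 18365/EI
  δ_0 = 21633/EI
Flexibility coefficient — unit upward force at B: δ_{BB} = L³/(3EI) = 507/EI.
With EI = 88000 kip·ft²: δ_0 = 0.24583 ft and δ_{BB} = 0.005761 ft/kip.
Compatibility — the beam at B must follow the support down by 0.04167 ft: δ_0 − R_B·δ_{BB} = 0.04167, so R_B = (0.24583 − 0.04167)/0.005761 = 35.44 kip.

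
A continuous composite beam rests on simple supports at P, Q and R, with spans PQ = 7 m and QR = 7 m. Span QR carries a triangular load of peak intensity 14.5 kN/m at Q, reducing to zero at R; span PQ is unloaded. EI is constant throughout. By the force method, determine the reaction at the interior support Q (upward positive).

Take M_Q as the redundant. Released structure: two simple spans PQ and QR with a hinge at Q.
Discontinuity in slope at Q on the released structure — sum the simple-span end rotations:
  span QR: triangular load, peak 14.5: w₀L³/(45EI) = 110.5/EI
  relative rotation θ_0 = (0 + 110.5)/EI = 110.5/EI
A unit hogging moment at Q produces rotation L₁/(3EI) + L₂/(3EI) = 4.667/EI.
Compatibility: M_Q·(L₁+L₂)/(3EI) = θ_0, giving M_Q = 23.68 kN·m (hogging).
Span PQ, ΣM about P with M_Q applied at Q: R_Q^{PQ}·7 = 0 + 23.68, so R_Q^{PQ} = 3.383 kN and R_P = 0 − 3.383 = -3.383 kN.
Span QR, ΣM about R: R_Q^{QR}·7 = 236.8 + 23.68, so R_Q^{QR} = 37.22 kN and R_R = 50.75 − 37.22 = 13.53 kN.
R_Q = 3.383 + 37.22 = 40.6 kN.

R_Q = 40.6 kN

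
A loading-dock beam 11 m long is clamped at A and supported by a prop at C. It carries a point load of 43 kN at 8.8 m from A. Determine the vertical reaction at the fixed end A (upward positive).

R_A = 12.73 kN

Choose R_C as the redundant. The primary structure is the cantilever fixed at A.
Downward deflection at the released point C due to the loads:
  point load 43 at a = 8.8: Pa²(3L − a)/(6EI) = 13431/EI
Flexibility coefficient — unit upward force at C: δ_{CC} = L³/(3EI) = 443.7/EI.
The prop prevents deflection at C: R_C = δ_0/δ_{CC} = 13431/443.7 = 30.27 kN.
Vertical equilibrium: R_A = ΣP − R_C = 43 − 30.27 = 12.73 kN.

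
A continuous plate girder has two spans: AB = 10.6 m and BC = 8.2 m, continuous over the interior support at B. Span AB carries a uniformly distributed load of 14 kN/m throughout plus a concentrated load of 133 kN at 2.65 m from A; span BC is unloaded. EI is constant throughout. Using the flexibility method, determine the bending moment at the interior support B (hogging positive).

M_B = 204 kN·m

Insert a hinge at B; M_B is the redundant, and each span becomes simply supported.
End slopes at the hinge B, treating each span as simply supported:
  span AB: UDL 14: wL³/(24EI) = 694.8/EI
  span AB: point load 133 at a = 2.65: Pab(L + a)/(6LEI) = 583.7/EI
  relative rotation θ_0 = (1279 + 0)/EI = 1279/EI
A unit hogging moment at B produces rotation L₁/(3EI) + L₂/(3EI) = 6.267/EI.
Slope continuity at B: θ_0 = M_B·6.267/EI, so M_B = 1279/6.267 = 204 kN·m (hogging).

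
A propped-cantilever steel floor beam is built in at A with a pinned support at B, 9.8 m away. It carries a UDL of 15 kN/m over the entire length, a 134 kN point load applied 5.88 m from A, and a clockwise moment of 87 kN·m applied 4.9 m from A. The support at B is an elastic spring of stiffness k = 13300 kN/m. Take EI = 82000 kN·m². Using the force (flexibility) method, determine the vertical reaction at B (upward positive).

Take the reaction at B as the redundant and release it; the primary structure is a cantilever fixed at A.
Downward deflection at the released point B due to the loads:
  UDL 15: wL⁴/(8EI) = 17294/EI
  point load 134 at a = 5.88: Pa²(3L − a)/(6EI) = 18161/EI
  clockwise couple 87 at a = 4.9: M₀a(2L − a)/(2EI) = 3133/EI
  δ_0 = 38589/EI
Flexibility coefficient — unit upward force at B: δ_{BB} = L³/(3EI) = 313.7/EI.
With EI = 82000 kN·m²: δ_0 = 0.4706 m and δ_{BB} = 0.003826 m/kN.
Compatibility — the spring shortens by R_B/k under the reaction it provides: δ_0 − R_B·δ_{BB} = R_B/k. With 1/k = 0.000075 m/kN, R_B = δ_0 / (δ_{BB} + 1/k) = 0.4706 / (0.003826 + 0.000075) = 120.6 kN.

R_B = 120.6 kN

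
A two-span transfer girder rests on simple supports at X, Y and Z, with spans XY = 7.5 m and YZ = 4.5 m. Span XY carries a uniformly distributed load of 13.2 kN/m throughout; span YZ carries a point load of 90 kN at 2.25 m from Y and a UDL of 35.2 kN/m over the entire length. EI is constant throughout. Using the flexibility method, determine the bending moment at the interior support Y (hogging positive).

Take M_Y as the redundant. Released structure: two simple spans XY and YZ with a hinge at Y.
End slopes at the hinge Y, treating each span as simply supported:
  span XY: UDL 13.2: wL³/(24EI) = 232/EI
  span YZ: point load 90 at a = 2.25: Pab(L + b)/(6LEI) = 113.9/EI
  span YZ: UDL 35.2: wL³/(24EI) = 133.7/EI
  relative rotation θ_0 = (232 + 247.6)/EI = 479.6/EI
A unit hogging moment at Y produces rotation L₁/(3EI) + L₂/(3EI) = 4/EI.
Slope continuity at Y: θ_0 = M_Y·4/EI, so M_Y = 479.6/4 = 119.9 kN·m (hogging).

M_Y = 119.9 kN·m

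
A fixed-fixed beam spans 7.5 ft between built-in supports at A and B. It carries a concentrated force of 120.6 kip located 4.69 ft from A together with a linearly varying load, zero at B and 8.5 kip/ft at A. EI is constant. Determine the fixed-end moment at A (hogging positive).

M_A = 103.3 kip·ft

Take the two fixed-end moments M_A, M_B as redundants; the released structure is the simple span AB.
On the primary (simply-supported) span, the end slopes from the loading are:
  at A: point load 120.6 at a = 4.69: Pab(L + b)/(6LEI) = 364.1/EI
  at B: point load 120.6 at a = 4.69: Pab(L + a)/(6LEI) = 430.5/EI
  at A: triangular load, peak 8.5: w₀L³/(45EI) = 79.69/EI
  at B: triangular load, peak 8.5: 7w₀L³/(360EI) = 69.73/EI
  θ_A0 = 443.8/EI,  θ_B0 = 500.3/EI
Flexibility coefficients: a unit moment at one end gives L/(3EI) there and L/(6EI) at the far end, so f₁₁ = f₂₂ = 2.5/EI and f₁₂ = f₂₁ = 1.25/EI.
Compatibility — zero rotation at each built-in end:
  2.5 M_A + 1.25 M_B = 443.8
  1.25 M_A + 2.5 M_B = 500.3
Solving the pair gives M_A = 103.3 kip·ft and M_B = 148.5 kip·ft (hogging).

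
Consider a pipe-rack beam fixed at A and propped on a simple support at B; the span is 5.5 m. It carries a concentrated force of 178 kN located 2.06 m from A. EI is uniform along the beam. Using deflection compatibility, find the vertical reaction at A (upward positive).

R_A = 145.2 kN

Take the reaction at B as the redundant and release it; the primary structure is a cantilever fixed at A.
Deflection at B on the released cantilever, summing each load's contribution:
  point load 178 at a = 2.06: Pa²(3L − a)/(6EI) = 1818/EI
Flexibility coefficient — unit upward force at B: δ_{BB} = L³/(3EI) = 55.46/EI.
Compatibility at B: δ_0 − R_B·δ_{BB} = 0, so R_B = 1818/55.46 = 32.78 kN.
Vertical equilibrium: R_A = ΣP − R_B = 178 − 32.78 = 145.2 kN.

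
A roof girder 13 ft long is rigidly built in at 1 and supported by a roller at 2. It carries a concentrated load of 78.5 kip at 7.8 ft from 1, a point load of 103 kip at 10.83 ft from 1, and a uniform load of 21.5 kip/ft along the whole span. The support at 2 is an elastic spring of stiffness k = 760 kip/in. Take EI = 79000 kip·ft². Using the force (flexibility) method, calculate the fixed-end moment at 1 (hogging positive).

M_1 = 767.1 kip·ft

Remove the prop at 2; the released (primary) structure is a cantilever built in at 1.
Deflection at 2 on the released cantilever, summing each load's contribution:
  point load 78.5 at a = 7.8: Pa²(3L − a)/(6EI) = 24835/EI
  point load 103 at a = 10.83: Pa²(3L − a)/(6EI) = 56719/EI
  UDL 21.5: wL⁴/(8EI) = 76758/EI
  δ_0 = 158312/EI
Flexibility coefficient — unit upward force at 2: δ_{22} = L³/(3EI) = 732.3/EI.
With EI = 79000 kip·ft²: δ_0 = 2.0039 ft and δ_{22} = 0.00927 ft/kip.
Compatibility — the spring shortens by R_2/k under the reaction it provides: δ_0 − R_2·δ_{22} = R_2/k. With 1/k = 1/(760×12) ft/kip = 0.00011 ft/kip, R_2 = δ_0 / (δ_{22} + 1/k) = 2.0039 / (0.00927 + 0.00011) = 213.6 kip.
Moment equilibrium about 1: M_1 = Σ(load moments about 1) − R_2·L = 3545 − 213.6×13 = 767.1 kip·ft.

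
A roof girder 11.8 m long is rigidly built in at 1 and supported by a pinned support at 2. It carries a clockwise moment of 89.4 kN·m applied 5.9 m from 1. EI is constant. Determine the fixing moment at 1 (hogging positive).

M_1 = -11.18 kN·m

Remove the prop at 2; the released (primary) structure is a cantilever built in at 1.
Deflection at 2 on the released cantilever, summing each load's contribution:
  clockwise couple 89.4 at a = 5.9: M₀a(2L − a)/(2EI) = 4668/EI
Flexibility coefficient — unit upward force at 2: δ_{22} = L³/(3EI) = 547.7/EI.
Compatibility at 2: δ_0 − R_2·δ_{22} = 0, so R_2 = 4668/547.7 = 8.523 kN.
Moment equilibrium about 1: M_1 = Σ(load moments about 1) − R_2·L = 89.4 − 8.523×11.8 = -11.18 kN·m.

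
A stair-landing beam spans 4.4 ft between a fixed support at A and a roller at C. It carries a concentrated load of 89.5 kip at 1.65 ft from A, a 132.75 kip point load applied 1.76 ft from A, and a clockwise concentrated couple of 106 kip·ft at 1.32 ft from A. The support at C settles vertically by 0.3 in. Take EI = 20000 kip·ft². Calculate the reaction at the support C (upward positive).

R_C = 44.95 kip

Choose R_C as the redundant. The primary structure is the cantilever fixed at A.
Primary-structure tip deflection at C by superposition:
  point load 89.5 at a = 1.65: Pa²(3L − a)/(6EI) = 469.1/EI
  point load 132.75 at a = 1.76: Pa²(3L − a)/(6EI) = 784/EI
  clockwise couple 106 at a = 1.32: M₀a(2L − a)/(2EI) = 523.3/EI
  δ_0 = 1776/EI
Flexibility coefficient — unit upward force at C: δ_{CC} = L³/(3EI) = 28.39/EI.
With EI = 20000 kip·ft²: δ_0 = 0.088819 ft and δ_{CC} = 0.00142 ft/kip.
Compatibility — the beam at C must follow the support down by 0.025 ft: δ_0 − R_C·δ_{CC} = 0.025, so R_C = (0.088819 − 0.025)/0.00142 = 44.95 kip.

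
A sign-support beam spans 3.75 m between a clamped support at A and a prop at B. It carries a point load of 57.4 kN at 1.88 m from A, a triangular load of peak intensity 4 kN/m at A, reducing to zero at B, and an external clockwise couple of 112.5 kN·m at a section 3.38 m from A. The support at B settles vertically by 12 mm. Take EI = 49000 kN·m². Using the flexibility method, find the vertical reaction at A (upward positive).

Remove the prop at B; the released (primary) structure is a cantilever built in at A.
Downward deflection at the released point B due to the loads:
  point load 57.4 at a = 1.88: Pa²(3L − a)/(6EI) = 316.8/EI
  triangular load, peak 4 at the fixed end: w₀L⁴/(30EI) = 26.37/EI
  clockwise couple 112.5 at a = 3.38: M₀a(2L − a)/(2EI) = 783.3/EI
  δ_0 = 1127/EI
Tip deflection under a unit load at B: L³/(3EI) = 17.58/EI.
With EI = 49000 kN·m²: δ_0 = 0.02299 m and δ_{BB} = 0.000359 m/kN.
Compatibility — the beam at B must follow the support down by 0.012 m: δ_0 − R_B·δ_{BB} = 0.012, so R_B = (0.02299 − 0.012)/0.000359 = 30.63 kN.
Vertical equilibrium: R_A = ΣP − R_B = 64.9 − 30.63 = 34.27 kN.

R_A = 34.27 kN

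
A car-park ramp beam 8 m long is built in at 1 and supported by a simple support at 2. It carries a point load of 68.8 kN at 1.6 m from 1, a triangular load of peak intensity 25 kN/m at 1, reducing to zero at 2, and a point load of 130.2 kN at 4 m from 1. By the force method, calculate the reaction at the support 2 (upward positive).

R_2 = 64.54 kN

Choose R_2 as the redundant. The primary structure is the cantilever fixed at 1.
Primary-structure tip deflection at 2 by superposition:
  point load 68.8 at a = 1.6: Pa²(3L − a)/(6EI) = 657.5/EI
  triangular load, peak 25 at the fixed end: w₀L⁴/(30EI) = 3413/EI
  point load 130.2 at a = 4: Pa²(3L − a)/(6EI) = 6944/EI
  δ_0 = 11015/EI
Flexibility coefficient — unit upward force at 2: δ_{22} = L³/(3EI) = 170.7/EI.
The prop prevents deflection at 2: R_2 = δ_0/δ_{22} = 11015/170.7 = 64.54 kN.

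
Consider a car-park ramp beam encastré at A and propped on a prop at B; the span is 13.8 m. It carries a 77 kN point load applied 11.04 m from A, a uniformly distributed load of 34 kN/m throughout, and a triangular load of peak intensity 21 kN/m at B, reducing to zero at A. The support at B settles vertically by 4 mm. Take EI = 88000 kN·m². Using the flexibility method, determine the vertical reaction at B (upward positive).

R_B = 309.5 kN

Choose R_B as the redundant. The primary structure is the cantilever fixed at A.
Free-end deflection of the primary structure under the applied loading (downward +):
  point load 77 at a = 11.04: Pa²(3L − a)/(6EI) = 47488/EI
  UDL 34: wL⁴/(8EI) = 154136/EI
  triangular load, peak 21 at the free end: 11w₀L⁴/(120EI) = 69815/EI
  δ_0 = 271439/EI
Flexibility coefficient — unit upward force at B: δ_{BB} = L³/(3EI) = 876/EI.
With EI = 88000 kN·m²: δ_0 = 3.0845 m and δ_{BB} = 0.009955 m/kN.
Compatibility — the beam at B must follow the support down by 0.004 m: δ_0 − R_B·δ_{BB} = 0.004, so R_B = (3.0845 − 0.004)/0.009955 = 309.5 kN.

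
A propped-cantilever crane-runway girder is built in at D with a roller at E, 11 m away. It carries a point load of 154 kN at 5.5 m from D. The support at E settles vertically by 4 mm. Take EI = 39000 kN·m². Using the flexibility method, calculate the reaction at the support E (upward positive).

Choose R_E as the redundant. The primary structure is the cantilever fixed at D.
Deflection at E on the released cantilever, summing each load's contribution:
  point load 154 at a = 5.5: Pa²(3L − a)/(6EI) = 21351/EI
Flexibility coefficient — unit upward force at E: δ_{EE} = L³/(3EI) = 443.7/EI.
With EI = 39000 kN·m²: δ_0 = 0.54747 m and δ_{EE} = 0.011376 m/kN.
Compatibility — the beam at E must follow the support down by 0.004 m: δ_0 − R_E·δ_{EE} = 0.004, so R_E = (0.54747 − 0.004)/0.011376 = 47.77 kN.

R_E = 47.77 kN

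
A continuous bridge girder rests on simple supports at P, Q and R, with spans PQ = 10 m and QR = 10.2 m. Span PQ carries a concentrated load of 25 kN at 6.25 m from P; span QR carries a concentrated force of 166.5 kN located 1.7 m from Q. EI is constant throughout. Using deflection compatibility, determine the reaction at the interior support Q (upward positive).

Release continuity at Q by inserting a hinge; the redundant is the internal moment M_Q. The primary structure is two simply-supported spans PQ and QR.
Discontinuity in slope at Q on the released structure — sum the simple-span end rotations:
  span PQ: point load 25 at a = 6.25: Pab(L + a)/(6LEI) = 158.7/EI
  span QR: point load 166.5 at a = 1.7: Pab(L + b)/(6LEI) = 735.1/EI
  relative rotation θ_0 = (158.7 + 735.1)/EI = 893.8/EI
A unit hogging moment at Q produces rotation L₁/(3EI) + L₂/(3EI) = 6.733/EI.
Compatibility: M_Q·(L₁+L₂)/(3EI) = θ_0, giving M_Q = 132.7 kN·m (hogging).
Span PQ, ΣM about P with M_Q applied at Q: R_Q^{PQ}·10 = 156.2 + 132.7, so R_Q^{PQ} = 28.9 kN and R_P = 25 − 28.9 = -3.9 kN.
Span QR, ΣM about R: R_Q^{QR}·10.2 = 1415 + 132.7, so R_Q^{QR} = 151.8 kN and R_R = 166.5 − 151.8 = 14.74 kN.
R_Q = 28.9 + 151.8 = 180.7 kN.

R_Q = 180.7 kN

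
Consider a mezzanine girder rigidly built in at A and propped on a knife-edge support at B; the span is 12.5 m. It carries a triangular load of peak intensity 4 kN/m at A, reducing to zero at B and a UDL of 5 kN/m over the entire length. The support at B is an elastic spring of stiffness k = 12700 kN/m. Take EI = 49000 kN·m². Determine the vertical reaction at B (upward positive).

Release the roller at B. Primary structure: cantilever fixed at A.
Primary-structure tip deflection at B by superposition:
  triangular load, peak 4 at the fixed end: w₀L⁴/(30EI) = 3255/EI
  UDL 5: wL⁴/(8EI) = 15259/EI
  δ_0 = 18514/EI
Tip deflection under a unit load at B: L³/(3EI) = 651/EI.
With EI = 49000 kN·m²: δ_0 = 0.37784 m and δ_{BB} = 0.013287 m/kN.
Compatibility — the spring shortens by R_B/k under the reaction it provides: δ_0 − R_B·δ_{BB} = R_B/k. With 1/k = 0.000079 m/kN, R_B = δ_0 / (δ_{BB} + 1/k) = 0.37784 / (0.013287 + 0.000079) = 28.27 kN.

R_B = 28.27 kN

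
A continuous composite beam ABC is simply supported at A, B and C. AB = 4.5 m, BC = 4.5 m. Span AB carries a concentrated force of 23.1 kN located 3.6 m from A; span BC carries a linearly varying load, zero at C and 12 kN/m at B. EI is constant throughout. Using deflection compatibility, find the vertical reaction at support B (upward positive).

Take M_B as the redundant. Released structure: two simple spans AB and BC with a hinge at B.
End slopes at the hinge B, treating each span as simply supported:
  span AB: point load 23.1 at a = 3.6: Pab(L + a)/(6LEI) = 22.45/EI
  span BC: triangular load, peak 12: w₀L³/(45EI) = 24.3/EI
  relative rotation θ_0 = (22.45 + 24.3)/EI = 46.75/EI
A unit hogging moment at B produces rotation L₁/(3EI) + L₂/(3EI) = 3/EI.
Compatibility: M_B·(L₁+L₂)/(3EI) = θ_0, giving M_B = 15.58 kN·m (hogging).
Span AB, ΣM about A with M_B applied at B: R_B^{AB}·4.5 = 83.16 + 15.58, so R_B^{AB} = 21.94 kN and R_A = 23.1 − 21.94 = 1.157 kN.
Span BC, ΣM about C: R_B^{BC}·4.5 = 81 + 15.58, so R_B^{BC} = 21.46 kN and R_C = 27 − 21.46 = 5.537 kN.
R_B = 21.94 + 21.46 = 43.41 kN.

R_B = 43.41 kN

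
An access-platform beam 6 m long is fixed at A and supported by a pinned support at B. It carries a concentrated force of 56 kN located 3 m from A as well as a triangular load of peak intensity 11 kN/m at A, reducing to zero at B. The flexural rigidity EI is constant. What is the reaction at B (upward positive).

R_B = 24.1 kN

Release the roller at B. Primary structure: cantilever fixed at A.
Downward deflection at the released point B due to the loads:
  point load 56 at a = 3: Pa²(3L − a)/(6EI) = 1260/EI
  triangular load, peak 11 at the fixed end: w₀L⁴/(30EI) = 475.2/EI
  δ_0 = 1735/EI
Flexibility coefficient — unit upward force at B: δ_{BB} = L³/(3EI) = 72/EI.
The prop prevents deflection at B: R_B = δ_0/δ_{BB} = 1735/72 = 24.1 kN.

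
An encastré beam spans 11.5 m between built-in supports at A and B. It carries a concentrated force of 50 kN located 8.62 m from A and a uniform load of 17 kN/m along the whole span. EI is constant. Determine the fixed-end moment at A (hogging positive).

M_A = 214.4 kN·m

Take the two fixed-end moments M_A, M_B as redundants; the released structure is the simple span AB.
End rotations of the released simple span under the applied load (×1/EI):
  at A: point load 50 at a = 8.62: Pab(L + b)/(6LEI) = 258.7/EI
  at B: point load 50 at a = 8.62: Pab(L + a)/(6LEI) = 362/EI
  at A: UDL 17: wL³/(24EI) = 1077/EI
  at B: UDL 17: wL³/(24EI) = 1077/EI
  θ_A0 = 1336/EI,  θ_B0 = 1439/EI
Flexibility coefficients: a unit moment at one end gives L/(3EI) there and L/(6EI) at the far end, so f₁₁ = f₂₂ = 3.833/EI and f₁₂ = f₂₁ = 1.917/EI.
Compatibility — zero rotation at each built-in end:
  3.833 M_A + 1.917 M_B = 1336
  1.917 M_A + 3.833 M_B = 1439
Solving the pair gives M_A = 214.4 kN·m and M_B = 268.3 kN·m (hogging).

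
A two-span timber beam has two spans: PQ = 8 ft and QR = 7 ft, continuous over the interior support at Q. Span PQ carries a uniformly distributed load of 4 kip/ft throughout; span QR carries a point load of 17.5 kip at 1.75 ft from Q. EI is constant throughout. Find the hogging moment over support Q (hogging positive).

M_Q = 26.45 kip·ft

Take M_Q as the redundant. Released structure: two simple spans PQ and QR with a hinge at Q.
Discontinuity in slope at Q on the released structure — sum the simple-span end rotations:
  span PQ: UDL 4: wL³/(24EI) = 85.33/EI
  span QR: point load 17.5 at a = 1.75: Pab(L + b)/(6LEI) = 46.89/EI
  relative rotation θ_0 = (85.33 + 46.89)/EI = 132.2/EI
A unit hogging moment at Q produces rotation L₁/(3EI) + L₂/(3EI) = 5/EI.
Compatibility: M_Q·(L₁+L₂)/(3EI) = θ_0, giving M_Q = 26.45 kip·ft (hogging).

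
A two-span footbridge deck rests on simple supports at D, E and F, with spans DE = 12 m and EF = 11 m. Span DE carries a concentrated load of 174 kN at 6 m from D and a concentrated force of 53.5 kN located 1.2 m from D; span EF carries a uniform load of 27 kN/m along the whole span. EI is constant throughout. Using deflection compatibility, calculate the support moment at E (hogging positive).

Release continuity at E by inserting a hinge; the redundant is the internal moment M_E. The primary structure is two simply-supported spans DE and EF.
End slopes at the hinge E, treating each span as simply supported:
  span DE: point load 174 at a = 6: Pab(L + a)/(6LEI) = 1566/EI
  span DE: point load 53.5 at a = 1.2: Pab(L + a)/(6LEI) = 127.1/EI
  span EF: UDL 27: wL³/(24EI) = 1497/EI
  relative rotation θ_0 = (1693 + 1497)/EI = 3190/EI
A unit hogging moment at E produces rotation L₁/(3EI) + L₂/(3EI) = 7.667/EI.
Compatibility: M_E·(L₁+L₂)/(3EI) = θ_0, giving M_E = 416.2 kN·m (hogging).

M_E = 416.2 kN·m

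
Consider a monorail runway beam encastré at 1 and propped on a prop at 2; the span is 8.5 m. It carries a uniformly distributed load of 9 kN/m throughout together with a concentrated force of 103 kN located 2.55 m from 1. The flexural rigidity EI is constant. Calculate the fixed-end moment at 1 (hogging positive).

Release the roller at 2. Primary structure: cantilever fixed at 1.
Downward deflection at the released point 2 due to the loads:
  UDL 9: wL⁴/(8EI) = 5873/EI
  point load 103 at a = 2.55: Pa²(3L − a)/(6EI) = 2562/EI
  δ_0 = 8434/EI
Tip deflection under a unit load at 2: L³/(3EI) = 204.7/EI.
The prop prevents deflection at 2: R_2 = δ_0/δ_{22} = 8434/204.7 = 41.2 kN.
Moment equilibrium about 1: M_1 = Σ(load moments about 1) − R_2·L = 587.8 − 41.2×8.5 = 237.6 kN·m.

M_1 = 237.6 kN·m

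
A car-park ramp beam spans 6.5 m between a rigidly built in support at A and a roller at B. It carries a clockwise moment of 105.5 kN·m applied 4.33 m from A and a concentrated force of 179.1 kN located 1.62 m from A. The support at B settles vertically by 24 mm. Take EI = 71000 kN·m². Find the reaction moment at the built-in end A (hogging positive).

M_A = 276.6 kN·m

Take the reaction at B as the redundant and release it; the primary structure is a cantilever fixed at A.
Deflection at B on the released cantilever, summing each load's contribution:
  clockwise couple 105.5 at a = 4.33: M₀a(2L − a)/(2EI) = 1980/EI
  point load 179.1 at a = 1.62: Pa²(3L − a)/(6EI) = 1401/EI
  δ_0 = 3381/EI
Tip deflection under a unit load at B: L³/(3EI) = 91.54/EI.
With EI = 71000 kN·m²: δ_0 = 0.047619 m and δ_{BB} = 0.001289 m/kN.
Compatibility — the beam at B must follow the support down by 0.024 m: δ_0 − R_B·δ_{BB} = 0.024, so R_B = (0.047619 − 0.024)/0.001289 = 18.32 kN.
Moment equilibrium about A: M_A = Σ(load moments about A) − R_B·L = 395.6 − 18.32×6.5 = 276.6 kN·m.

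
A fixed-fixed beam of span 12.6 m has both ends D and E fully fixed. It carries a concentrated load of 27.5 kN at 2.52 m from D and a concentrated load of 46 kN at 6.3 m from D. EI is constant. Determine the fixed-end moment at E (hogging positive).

M_E = 83.54 kN·m

Take the two fixed-end moments M_D, M_E as redundants; the released structure is the simple span DE.
Simple-span end rotations at D and E under the given loads:
  at D: point load 27.5 at a = 2.52: Pab(L + b)/(6LEI) = 209.6/EI
  at E: point load 27.5 at a = 2.52: Pab(L + a)/(6LEI) = 139.7/EI
  at D: point load 46 at a = 6.3: Pab(L + b)/(6LEI) = 456.4/EI
  at E: point load 46 at a = 6.3: Pab(L + a)/(6LEI) = 456.4/EI
  θ_D0 = 666/EI,  θ_E0 = 596.1/EI
Flexibility coefficients: a unit moment at one end gives L/(3EI) there and L/(6EI) at the far end, so f₁₁ = f₂₂ = 4.2/EI and f₁₂ = f₂₁ = 2.1/EI.
Compatibility — zero rotation at each built-in end:
  4.2 M_D + 2.1 M_E = 666
  2.1 M_D + 4.2 M_E = 596.1
Solving the pair gives M_D = 116.8 kN·m and M_E = 83.54 kN·m (hogging).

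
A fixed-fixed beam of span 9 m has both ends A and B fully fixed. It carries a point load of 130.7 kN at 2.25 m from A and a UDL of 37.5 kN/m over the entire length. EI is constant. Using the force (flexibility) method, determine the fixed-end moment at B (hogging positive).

Take the two fixed-end moments M_A, M_B as redundants; the released structure is the simple span AB.
Simple-span end rotations at A and B under the given loads:
  at A: point load 130.7 at a = 2.25: Pab(L + b)/(6LEI) = 579/EI
  at B: point load 130.7 at a = 2.25: Pab(L + a)/(6LEI) = 413.5/EI
  at A: UDL 37.5: wL³/(24EI) = 1139/EI
  at B: UDL 37.5: wL³/(24EI) = 1139/EI
  θ_A0 = 1718/EI,  θ_B0 = 1553/EI
Flexibility coefficients: a unit moment at one end gives L/(3EI) there and L/(6EI) at the far end, so f₁₁ = f₂₂ = 3/EI and f₁₂ = f₂₁ = 1.5/EI.
Compatibility — zero rotation at each built-in end:
  3 M_A + 1.5 M_B = 1718
  1.5 M_A + 3 M_B = 1553
Solving the pair gives M_A = 418.5 kN·m and M_B = 308.3 kN·m (hogging).

M_B = 308.3 kN·m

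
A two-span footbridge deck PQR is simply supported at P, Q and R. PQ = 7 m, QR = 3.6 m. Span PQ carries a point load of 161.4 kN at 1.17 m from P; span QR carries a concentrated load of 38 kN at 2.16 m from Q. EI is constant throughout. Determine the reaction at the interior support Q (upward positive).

Release continuity at Q by inserting a hinge; the redundant is the internal moment M_Q. The primary structure is two simply-supported spans PQ and QR.
Discontinuity in slope at Q on the released structure — sum the simple-span end rotations:
  span PQ: point load 161.4 at a = 1.17: Pab(L + a)/(6LEI) = 214.2/EI
  span QR: point load 38 at a = 2.16: Pab(L + b)/(6LEI) = 27.58/EI
  relative rotation θ_0 = (214.2 + 27.58)/EI = 241.7/EI
A unit hogging moment at Q produces rotation L₁/(3EI) + L₂/(3EI) = 3.533/EI.
Compatibility: M_Q·(L₁+L₂)/(3EI) = θ_0, giving M_Q = 68.42 kN·m (hogging).
Span PQ, ΣM about P with M_Q applied at Q: R_Q^{PQ}·7 = 188.8 + 68.42, so R_Q^{PQ} = 36.75 kN and R_P = 161.4 − 36.75 = 124.6 kN.
Span QR, ΣM about R: R_Q^{QR}·3.6 = 54.72 + 68.42, so R_Q^{QR} = 34.2 kN and R_R = 38 − 34.2 = 3.796 kN.
R_Q = 36.75 + 34.2 = 70.95 kN.

R_Q = 70.95 kN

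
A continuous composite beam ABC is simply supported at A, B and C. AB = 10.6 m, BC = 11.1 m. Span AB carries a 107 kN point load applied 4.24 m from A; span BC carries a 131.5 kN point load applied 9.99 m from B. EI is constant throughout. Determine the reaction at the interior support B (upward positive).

R_B = 79.93 kN

Release continuity at B by inserting a hinge; the redundant is the internal moment M_B. The primary structure is two simply-supported spans AB and BC.
Discontinuity in slope at B on the released structure — sum the simple-span end rotations:
  span AB: point load 107 at a = 4.24: Pab(L + a)/(6LEI) = 673.3/EI
  span BC: point load 131.5 at a = 9.99: Pab(L + b)/(6LEI) = 267.3/EI
  relative rotation θ_0 = (673.3 + 267.3)/EI = 940.6/EI
A unit hogging moment at B produces rotation L₁/(3EI) + L₂/(3EI) = 7.233/EI.
Compatibility: M_B·(L₁+L₂)/(3EI) = θ_0, giving M_B = 130 kN·m (hogging).
Span AB, ΣM about A with M_B applied at B: R_B^{AB}·10.6 = 453.7 + 130, so R_B^{AB} = 55.07 kN and R_A = 107 − 55.07 = 51.93 kN.
Span BC, ΣM about C: R_B^{BC}·11.1 = 146 + 130, so R_B^{BC} = 24.86 kN and R_C = 131.5 − 24.86 = 106.6 kN.
R_B = 55.07 + 24.86 = 79.93 kN.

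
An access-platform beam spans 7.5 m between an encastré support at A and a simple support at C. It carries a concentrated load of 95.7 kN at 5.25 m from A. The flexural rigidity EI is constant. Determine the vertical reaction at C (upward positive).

R_C = 53.93 kN

Take the reaction at C as the redundant and release it; the primary structure is a cantilever fixed at A.
Deflection at C on the released cantilever, summing each load's contribution:
  point load 95.7 at a = 5.25: Pa²(3L − a)/(6EI) = 7583/EI
Tip deflection under a unit load at C: L³/(3EI) = 140.6/EI.
Compatibility at C: δ_0 − R_C·δ_{CC} = 0, so R_C = 7583/140.6 = 53.93 kN.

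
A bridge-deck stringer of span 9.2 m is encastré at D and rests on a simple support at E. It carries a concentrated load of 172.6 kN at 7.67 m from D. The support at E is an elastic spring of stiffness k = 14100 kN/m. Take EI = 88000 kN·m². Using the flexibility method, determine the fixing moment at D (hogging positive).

Release the roller at E. Primary structure: cantilever fixed at D.
Deflection at E on the released cantilever, summing each load's contribution:
  point load 172.6 at a = 7.67: Pa²(3L − a)/(6EI) = 33728/EI
Tip deflection under a unit load at E: L³/(3EI) = 259.6/EI.
With EI = 88000 kN·m²: δ_0 = 0.38327 m and δ_{EE} = 0.00295 m/kN.
Compatibility — the spring shortens by R_E/k under the reaction it provides: δ_0 − R_E·δ_{EE} = R_E/k. With 1/k = 0.000071 m/kN, R_E = δ_0 / (δ_{EE} + 1/k) = 0.38327 / (0.00295 + 0.000071) = 126.9 kN.
Moment equilibrium about D: M_D = Σ(load moments about D) − R_E·L = 1324 − 126.9×9.2 = 156.5 kN·m.

M_D = 156.5 kN·m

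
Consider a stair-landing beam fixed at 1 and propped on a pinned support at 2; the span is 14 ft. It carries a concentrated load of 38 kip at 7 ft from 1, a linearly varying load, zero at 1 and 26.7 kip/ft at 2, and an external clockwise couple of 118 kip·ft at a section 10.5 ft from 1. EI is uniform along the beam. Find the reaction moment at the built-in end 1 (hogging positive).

M_1 = 357.1 kip·ft

Take the reaction at 2 as the redundant and release it; the primary structure is a cantilever fixed at 1.
Primary-structure tip deflection at 2 by superposition:
  point load 38 at a = 7: Pa²(3L − a)/(6EI) = 10862/EI
  triangular load, peak 26.7 at the free end: 11w₀L⁴/(120EI) = 94023/EI
  clockwise couple 118 at a = 10.5: M₀a(2L − a)/(2EI) = 10841/EI
  δ_0 = 115726/EI
Flexibility coefficient — unit upward force at 2: δ_{22} = L³/(3EI) = 914.7/EI.
Compatibility at 2: δ_0 − R_2·δ_{22} = 0, so R_2 = 115726/914.7 = 126.5 kip.
Moment equilibrium about 1: M_1 = Σ(load moments about 1) − R_2·L = 2128 − 126.5×14 = 357.1 kip·ft.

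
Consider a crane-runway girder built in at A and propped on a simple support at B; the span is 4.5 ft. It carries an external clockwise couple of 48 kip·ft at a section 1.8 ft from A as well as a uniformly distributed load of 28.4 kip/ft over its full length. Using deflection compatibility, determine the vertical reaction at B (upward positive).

Take the reaction at B as the redundant and release it; the primary structure is a cantilever fixed at A.
Free-end deflection of the primary structure under the applied loading (downward +):
  clockwise couple 48 at a = 1.8: M₀a(2L − a)/(2EI) = 311/EI
  UDL 28.4: wL⁴/(8EI) = 1456/EI
  δ_0 = 1767/EI
Tip deflection under a unit load at B: L³/(3EI) = 30.38/EI.
The prop prevents deflection at B: R_B = δ_0/δ_{BB} = 1767/30.38 = 58.16 kip.

R_B = 58.16 kip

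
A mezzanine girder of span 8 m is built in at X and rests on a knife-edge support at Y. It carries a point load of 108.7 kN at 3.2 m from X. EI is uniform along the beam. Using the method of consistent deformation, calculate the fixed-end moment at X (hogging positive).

M_X = 167 kN·m

Release the roller at Y. Primary structure: cantilever fixed at X.
Deflection at Y on the released cantilever, summing each load's contribution:
  point load 108.7 at a = 3.2: Pa²(3L − a)/(6EI) = 3859/EI
Flexibility coefficient — unit upward force at Y: δ_{YY} = L³/(3EI) = 170.7/EI.
Compatibility at Y: δ_0 − R_Y·δ_{YY} = 0, so R_Y = 3859/170.7 = 22.61 kN.
Moment equilibrium about X: M_X = Σ(load moments about X) − R_Y·L = 347.8 − 22.61×8 = 167 kN·m.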